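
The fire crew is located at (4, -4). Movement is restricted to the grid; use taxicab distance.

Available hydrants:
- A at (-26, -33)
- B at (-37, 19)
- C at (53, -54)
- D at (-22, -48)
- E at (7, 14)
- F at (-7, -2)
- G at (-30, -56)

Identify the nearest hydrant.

F

Distances from (4, -4):
A: 59
B: 64
C: 99
D: 70
E: 21
F: 13
G: 86
Minimum: F at 13.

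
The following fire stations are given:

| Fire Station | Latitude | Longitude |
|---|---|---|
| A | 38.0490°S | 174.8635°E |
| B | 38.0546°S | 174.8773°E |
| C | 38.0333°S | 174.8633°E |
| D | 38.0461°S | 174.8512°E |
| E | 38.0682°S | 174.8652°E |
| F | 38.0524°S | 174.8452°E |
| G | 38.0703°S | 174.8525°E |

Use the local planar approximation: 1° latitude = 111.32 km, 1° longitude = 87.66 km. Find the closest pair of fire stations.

D and F

Pairwise distances:
A–B: √((-0.0056·111.32)² + (0.0138·87.66)²) = √(0.388618 + 1.463393) = 1.3609 km
A–C: √((0.0157·111.32)² + (-0.0002·87.66)²) = √(3.054539 + 0.000307) = 1.7478 km
A–D: √((0.0029·111.32)² + (-0.0123·87.66)²) = √(0.104218 + 1.162554) = 1.1255 km
A–E: √((-0.0192·111.32)² + (0.0017·87.66)²) = √(4.568239 + 0.022208) = 2.1425 km
A–F: √((-0.0034·111.32)² + (-0.0183·87.66)²) = √(0.143253 + 2.573387) = 1.6482 km
A–G: √((-0.0213·111.32)² + (-0.0110·87.66)²) = √(5.622191 + 0.929797) = 2.5597 km
B–C: √((0.0213·111.32)² + (-0.0140·87.66)²) = √(5.622191 + 1.506118) = 2.6699 km
B–D: √((0.0085·111.32)² + (-0.0261·87.66)²) = √(0.895332 + 5.234605) = 2.4759 km
B–E: √((-0.0136·111.32)² + (-0.0121·87.66)²) = √(2.292051 + 1.125055) = 1.8485 km
B–F: √((0.0022·111.32)² + (-0.0321·87.66)²) = √(0.059978 + 7.917954) = 2.8245 km
B–G: √((-0.0157·111.32)² + (-0.0248·87.66)²) = √(3.054539 + 4.726137) = 2.7894 km
C–D: √((-0.0128·111.32)² + (-0.0121·87.66)²) = √(2.030329 + 1.125055) = 1.7763 km
C–E: √((-0.0349·111.32)² + (0.0019·87.66)²) = √(15.093753 + 0.027740) = 3.8886 km
C–F: √((-0.0191·111.32)² + (-0.0181·87.66)²) = √(4.520777 + 2.517446) = 2.6530 km
C–G: √((-0.0370·111.32)² + (-0.0108·87.66)²) = √(16.964843 + 0.896294) = 4.2262 km
D–E: √((-0.0221·111.32)² + (0.0140·87.66)²) = √(6.052446 + 1.506118) = 2.7493 km
D–F: √((-0.0063·111.32)² + (-0.0060·87.66)²) = √(0.491844 + 0.276634) = 0.8766 km
D–G: √((-0.0242·111.32)² + (0.0013·87.66)²) = √(7.257334 + 0.012986) = 2.6964 km
E–F: √((0.0158·111.32)² + (-0.0200·87.66)²) = √(3.093574 + 3.073710) = 2.4834 km
E–G: √((-0.0021·111.32)² + (-0.0127·87.66)²) = √(0.054649 + 1.239397) = 1.1376 km
F–G: √((-0.0179·111.32)² + (0.0073·87.66)²) = √(3.970566 + 0.409495) = 2.0929 km
Closest pair: D–F at 0.8766 km.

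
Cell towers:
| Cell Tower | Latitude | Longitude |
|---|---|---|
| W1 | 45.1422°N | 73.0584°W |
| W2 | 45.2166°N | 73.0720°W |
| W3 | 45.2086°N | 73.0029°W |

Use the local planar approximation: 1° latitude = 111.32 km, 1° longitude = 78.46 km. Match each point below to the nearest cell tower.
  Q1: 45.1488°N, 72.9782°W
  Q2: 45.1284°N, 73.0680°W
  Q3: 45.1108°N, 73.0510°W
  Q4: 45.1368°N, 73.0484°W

Q1→W1; Q2→W1; Q3→W1; Q4→W1

Q1 at 45.1488°N, 72.9782°W:
  W1: 6.3352 km
  W2: 10.5417 km
  W3: 6.9333 km
  → nearest: W1 (6.3352 km)
Q2 at 45.1284°N, 73.0680°W:
  W1: 1.7109 km
  W2: 9.8234 km
  W3: 10.2857 km
  → nearest: W1 (1.7109 km)
Q3 at 45.1108°N, 73.0510°W:
  W1: 3.5433 km
  W2: 11.8923 km
  W3: 11.5226 km
  → nearest: W1 (3.5433 km)
Q4 at 45.1368°N, 73.0484°W:
  W1: 0.9884 km
  W2: 9.0743 km
  W3: 8.7538 km
  → nearest: W1 (0.9884 km)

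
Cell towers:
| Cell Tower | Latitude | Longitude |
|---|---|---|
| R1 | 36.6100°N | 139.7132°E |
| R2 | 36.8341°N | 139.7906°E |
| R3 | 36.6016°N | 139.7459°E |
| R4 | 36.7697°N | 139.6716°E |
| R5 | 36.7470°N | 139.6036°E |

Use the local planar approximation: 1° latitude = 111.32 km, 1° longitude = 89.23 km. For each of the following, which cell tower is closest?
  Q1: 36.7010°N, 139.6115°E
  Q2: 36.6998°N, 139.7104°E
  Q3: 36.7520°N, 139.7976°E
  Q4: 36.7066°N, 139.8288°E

Q1 at 36.7010°N, 139.6115°E:
  R1: √((-0.0910·111.32)² + (0.1017·89.23)²) = √(102.619331 + 82.350017) = 13.6003 km
  R2: √((0.1331·111.32)² + (0.1791·89.23)²) = √(219.534362 + 255.395333) = 21.7929 km
  R3: √((-0.0994·111.32)² + (0.1344·89.23)²) = √(122.438828 + 143.820344) = 16.3174 km
  R4: √((0.0687·111.32)² + (0.0601·89.23)²) = √(58.487071 + 28.758798) = 9.3405 km
  R5: √((0.0460·111.32)² + (-0.0079·89.23)²) = √(26.221773 + 0.496908) = 5.1690 km
  → nearest: R5 (5.1690 km)
Q2 at 36.6998°N, 139.7104°E:
  R1: √((-0.0898·111.32)² + (0.0028·89.23)²) = √(99.930732 + 0.062422) = 9.9997 km
  R2: √((0.1343·111.32)² + (0.0802·89.23)²) = √(223.510752 + 51.211857) = 16.5748 km
  R3: √((-0.0982·111.32)² + (0.0355·89.23)²) = √(119.500403 + 10.034102) = 11.3813 km
  R4: √((0.0699·111.32)² + (-0.0388·89.23)²) = √(60.548132 + 11.986303) = 8.5167 km
  R5: √((0.0472·111.32)² + (-0.1068·89.23)²) = √(27.607711 + 90.816402) = 10.8823 km
  → nearest: R4 (8.5167 km)
Q3 at 36.7520°N, 139.7976°E:
  R1: √((-0.1420·111.32)² + (-0.0844·89.23)²) = √(249.875159 + 56.716142) = 17.5097 km
  R2: √((0.0821·111.32)² + (-0.0070·89.23)²) = √(83.528121 + 0.390138) = 9.1607 km
  R3: √((-0.1504·111.32)² + (-0.0517·89.23)²) = √(280.312244 + 21.281531) = 17.3665 km
  R4: √((0.0177·111.32)² + (-0.1260·89.23)²) = √(3.882334 + 126.404599) = 11.4143 km
  R5: √((-0.0050·111.32)² + (-0.1940·89.23)²) = √(0.309804 + 299.657565) = 17.3196 km
  → nearest: R2 (9.1607 km)
Q4 at 36.7066°N, 139.8288°E:
  R1: √((-0.0966·111.32)² + (-0.1156·89.23)²) = √(115.638020 + 106.398977) = 14.9009 km
  R2: √((0.1275·111.32)² + (-0.0382·89.23)²) = √(201.449765 + 11.618459) = 14.5969 km
  R3: √((-0.1050·111.32)² + (-0.0829·89.23)²) = √(136.623370 + 54.718080) = 13.8326 km
  R4: √((0.0631·111.32)² + (-0.1572·89.23)²) = √(49.340678 + 196.755495) = 15.6875 km
  R5: √((0.0404·111.32)² + (-0.2252·89.23)²) = √(20.225959 + 403.792788) = 20.5917 km
  → nearest: R3 (13.8326 km)

Q1→R5; Q2→R4; Q3→R2; Q4→R3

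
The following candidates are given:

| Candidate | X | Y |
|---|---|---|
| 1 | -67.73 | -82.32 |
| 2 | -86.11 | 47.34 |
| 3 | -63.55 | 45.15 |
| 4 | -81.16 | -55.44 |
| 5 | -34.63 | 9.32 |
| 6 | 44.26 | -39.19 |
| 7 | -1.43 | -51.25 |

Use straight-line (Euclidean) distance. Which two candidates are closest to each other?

2 and 3

Pairwise distances:
1–2: 130.96
1–3: 127.54
1–4: 30.05
1–5: 97.43
1–6: 120.01
1–7: 73.22
2–3: 22.67
2–4: 102.90
2–5: 64.00
2–6: 156.47
2–7: 129.96
3–4: 102.12
3–5: 46.05
3–6: 136.88
3–7: 114.68
4–5: 79.74
4–6: 126.47
4–7: 79.84
5–6: 92.61
5–7: 69.07
6–7: 47.25
Closest pair: 2–3 at 22.67.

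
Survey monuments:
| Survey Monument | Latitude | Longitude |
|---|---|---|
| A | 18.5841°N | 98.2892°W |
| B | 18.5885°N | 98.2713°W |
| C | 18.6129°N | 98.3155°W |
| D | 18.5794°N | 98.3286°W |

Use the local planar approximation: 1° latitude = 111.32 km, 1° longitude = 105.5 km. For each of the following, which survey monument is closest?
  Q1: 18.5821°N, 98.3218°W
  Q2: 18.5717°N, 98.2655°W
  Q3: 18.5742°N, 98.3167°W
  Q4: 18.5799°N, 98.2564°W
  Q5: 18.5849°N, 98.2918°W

Q1 at 18.5821°N, 98.3218°W:
  A: 3.4465 km
  B: 5.3752 km
  C: 3.4925 km
  D: 0.7778 km
  → nearest: D (0.7778 km)
Q2 at 18.5717°N, 98.2655°W:
  A: 2.8561 km
  B: 1.9677 km
  C: 6.9900 km
  D: 6.7120 km
  → nearest: B (1.9677 km)
Q3 at 18.5742°N, 98.3167°W:
  A: 3.1035 km
  B: 5.0473 km
  C: 4.3099 km
  D: 1.3825 km
  → nearest: D (1.3825 km)
Q4 at 18.5799°N, 98.2564°W:
  A: 3.4918 km
  B: 1.8405 km
  C: 7.2368 km
  D: 7.6173 km
  → nearest: B (1.8405 km)
Q5 at 18.5849°N, 98.2918°W:
  A: 0.2884 km
  B: 2.1996 km
  C: 3.9959 km
  D: 3.9304 km
  → nearest: A (0.2884 km)

Q1→D; Q2→B; Q3→D; Q4→B; Q5→A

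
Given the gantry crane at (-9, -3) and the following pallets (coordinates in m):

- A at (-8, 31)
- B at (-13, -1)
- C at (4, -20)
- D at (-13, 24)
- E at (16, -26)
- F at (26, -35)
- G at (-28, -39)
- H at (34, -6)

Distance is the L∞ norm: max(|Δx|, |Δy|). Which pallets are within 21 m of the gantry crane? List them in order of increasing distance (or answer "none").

Distances from (-9, -3):
A: 34 m
B: 4 m
C: 17 m
D: 27 m
E: 25 m
F: 35 m
G: 36 m
H: 43 m
Threshold 21 m: B (4 m), C (17 m) are within range.

B, C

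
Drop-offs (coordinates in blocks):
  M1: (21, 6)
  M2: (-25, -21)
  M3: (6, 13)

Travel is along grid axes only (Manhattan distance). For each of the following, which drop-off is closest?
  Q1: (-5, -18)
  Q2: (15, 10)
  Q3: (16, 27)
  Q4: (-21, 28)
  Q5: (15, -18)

Q1 at (-5, -18):
  M1: 50 blocks
  M2: 23 blocks
  M3: 42 blocks
  → nearest: M2 (23 blocks)
Q2 at (15, 10):
  M1: 10 blocks
  M2: 71 blocks
  M3: 12 blocks
  → nearest: M1 (10 blocks)
Q3 at (16, 27):
  M1: 26 blocks
  M2: 89 blocks
  M3: 24 blocks
  → nearest: M3 (24 blocks)
Q4 at (-21, 28):
  M1: 64 blocks
  M2: 53 blocks
  M3: 42 blocks
  → nearest: M3 (42 blocks)
Q5 at (15, -18):
  M1: 30 blocks
  M2: 43 blocks
  M3: 40 blocks
  → nearest: M1 (30 blocks)

Q1→M2; Q2→M1; Q3→M3; Q4→M3; Q5→M1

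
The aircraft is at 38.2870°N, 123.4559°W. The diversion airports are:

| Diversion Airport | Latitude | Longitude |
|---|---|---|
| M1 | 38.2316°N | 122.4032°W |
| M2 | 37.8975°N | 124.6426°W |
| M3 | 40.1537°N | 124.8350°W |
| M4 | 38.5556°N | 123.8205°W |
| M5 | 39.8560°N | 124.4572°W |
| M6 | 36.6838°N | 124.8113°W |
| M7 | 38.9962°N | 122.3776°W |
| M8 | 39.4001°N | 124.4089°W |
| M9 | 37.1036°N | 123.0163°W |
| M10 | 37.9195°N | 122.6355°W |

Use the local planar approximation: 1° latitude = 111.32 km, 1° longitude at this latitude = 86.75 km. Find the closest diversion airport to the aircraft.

M4

Distances from 38.2870°N, 123.4559°W:
M1: 91.5297 km
M2: 111.7047 km
M3: 239.7796 km
M4: 43.5252 km
M5: 195.0683 km
M6: 213.7199 km
M7: 122.4051 km
M8: 148.9582 km
M9: 137.1448 km
M10: 82.0900 km
Minimum: M4 at 43.5252 km.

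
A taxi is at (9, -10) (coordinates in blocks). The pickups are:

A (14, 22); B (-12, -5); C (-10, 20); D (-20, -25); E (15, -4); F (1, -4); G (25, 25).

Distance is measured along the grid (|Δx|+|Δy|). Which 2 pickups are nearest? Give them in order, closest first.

E, F

Distances from (9, -10):
A: |5| + |32| = 5 + 32 = 37 blocks
B: |-21| + |5| = 21 + 5 = 26 blocks
C: |-19| + |30| = 19 + 30 = 49 blocks
D: |-29| + |-15| = 29 + 15 = 44 blocks
E: |6| + |6| = 6 + 6 = 12 blocks
F: |-8| + |6| = 8 + 6 = 14 blocks
G: |16| + |35| = 16 + 35 = 51 blocks
Sorted: E (12 blocks) < F (14 blocks) < B (26 blocks) < A (37 blocks) < …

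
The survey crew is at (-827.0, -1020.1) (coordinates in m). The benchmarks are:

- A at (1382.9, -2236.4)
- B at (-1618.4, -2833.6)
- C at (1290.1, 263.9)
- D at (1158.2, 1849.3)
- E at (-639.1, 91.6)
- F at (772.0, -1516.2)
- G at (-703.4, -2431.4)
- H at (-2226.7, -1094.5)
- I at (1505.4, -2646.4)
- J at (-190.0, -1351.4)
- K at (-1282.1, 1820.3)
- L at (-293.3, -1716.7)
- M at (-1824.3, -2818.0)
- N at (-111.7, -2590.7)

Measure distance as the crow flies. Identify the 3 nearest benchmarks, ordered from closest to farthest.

Distances from (-827.0, -1020.1):
A: √((2209.9)² + (-1216.3)²) = √(4883658.010 + 1479385.690) = 2522.5 m
B: √((-791.4)² + (-1813.5)²) = √(626313.960 + 3288782.250) = 1978.7 m
C: √((2117.1)² + (1284.0)²) = √(4482112.410 + 1648656.000) = 2476.0 m
D: √((1985.2)² + (2869.4)²) = √(3941019.040 + 8233456.360) = 3489.2 m
E: √((187.9)² + (1111.7)²) = √(35306.410 + 1235876.890) = 1127.5 m
F: √((1599.0)² + (-496.1)²) = √(2556801.000 + 246115.210) = 1674.2 m
G: √((123.6)² + (-1411.3)²) = √(15276.960 + 1991767.690) = 1416.7 m
H: √((-1399.7)² + (-74.4)²) = √(1959160.090 + 5535.360) = 1401.7 m
I: √((2332.4)² + (-1626.3)²) = √(5440089.760 + 2644851.690) = 2843.4 m
J: √((637.0)² + (-331.3)²) = √(405769.000 + 109759.690) = 718.0 m
K: √((-455.1)² + (2840.4)²) = √(207116.010 + 8067872.160) = 2876.6 m
L: √((533.7)² + (-696.6)²) = √(284835.690 + 485251.560) = 877.5 m
M: √((-997.3)² + (-1797.9)²) = √(994607.290 + 3232444.410) = 2056.0 m
N: √((715.3)² + (-1570.6)²) = √(511654.090 + 2466784.360) = 1725.8 m
Sorted: J (718.0 m) < L (877.5 m) < E (1127.5 m) < H (1401.7 m) < G (1416.7 m) < …

J, L, E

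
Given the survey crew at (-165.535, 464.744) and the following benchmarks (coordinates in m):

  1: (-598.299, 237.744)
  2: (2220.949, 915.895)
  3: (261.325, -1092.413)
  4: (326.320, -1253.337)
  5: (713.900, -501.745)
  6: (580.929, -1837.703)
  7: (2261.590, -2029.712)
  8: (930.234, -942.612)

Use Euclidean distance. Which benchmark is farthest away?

7

Distances from (-165.535, 464.744):
1: √((-432.764)² + (-227.000)²) = √(187284.67970 + 51529.00000) = 488.686 m
2: √((2386.484)² + (451.151)²) = √(5695305.88226 + 203537.22480) = 2428.753 m
3: √((426.860)² + (-1557.157)²) = √(182209.45960 + 2424737.92265) = 1614.604 m
4: √((491.855)² + (-1718.081)²) = √(241921.34103 + 2951802.32256) = 1787.099 m
5: √((879.435)² + (-966.489)²) = √(773405.91922 + 934100.98712) = 1306.716 m
6: √((746.464)² + (-2302.447)²) = √(557208.50330 + 5301262.18781) = 2420.428 m
7: √((2427.125)² + (-2494.456)²) = √(5890935.76562 + 6222310.73594) = 3480.409 m
8: √((1095.769)² + (-1407.356)²) = √(1200709.70136 + 1980650.91074) = 1783.637 m
Maximum: 7 at 3480.409 m.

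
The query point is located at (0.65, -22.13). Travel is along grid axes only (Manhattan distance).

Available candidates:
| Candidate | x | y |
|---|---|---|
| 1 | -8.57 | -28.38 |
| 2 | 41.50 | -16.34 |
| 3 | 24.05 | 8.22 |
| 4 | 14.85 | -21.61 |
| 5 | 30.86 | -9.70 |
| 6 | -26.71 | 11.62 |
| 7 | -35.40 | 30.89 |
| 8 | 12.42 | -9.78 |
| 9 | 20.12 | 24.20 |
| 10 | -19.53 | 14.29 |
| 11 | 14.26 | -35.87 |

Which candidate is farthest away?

7

Distances from (0.65, -22.13):
1: 15.47
2: 46.64
3: 53.75
4: 14.72
5: 42.64
6: 61.11
7: 89.07
8: 24.12
9: 65.80
10: 56.60
11: 27.35
Maximum: 7 at 89.07.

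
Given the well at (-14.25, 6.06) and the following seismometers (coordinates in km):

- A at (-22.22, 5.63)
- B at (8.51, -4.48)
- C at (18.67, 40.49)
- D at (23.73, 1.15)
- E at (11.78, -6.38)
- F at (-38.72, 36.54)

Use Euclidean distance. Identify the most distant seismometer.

C

Distances from (-14.25, 6.06):
A: √((-7.97)² + (-0.43)²) = √(63.5209 + 0.1849) = 7.98 km
B: √((22.76)² + (-10.54)²) = √(518.0176 + 111.0916) = 25.08 km
C: √((32.92)² + (34.43)²) = √(1083.7264 + 1185.4249) = 47.64 km
D: √((37.98)² + (-4.91)²) = √(1442.4804 + 24.1081) = 38.30 km
E: √((26.03)² + (-12.44)²) = √(677.5609 + 154.7536) = 28.85 km
F: √((-24.47)² + (30.48)²) = √(598.7809 + 929.0304) = 39.09 km
Maximum: C at 47.64 km.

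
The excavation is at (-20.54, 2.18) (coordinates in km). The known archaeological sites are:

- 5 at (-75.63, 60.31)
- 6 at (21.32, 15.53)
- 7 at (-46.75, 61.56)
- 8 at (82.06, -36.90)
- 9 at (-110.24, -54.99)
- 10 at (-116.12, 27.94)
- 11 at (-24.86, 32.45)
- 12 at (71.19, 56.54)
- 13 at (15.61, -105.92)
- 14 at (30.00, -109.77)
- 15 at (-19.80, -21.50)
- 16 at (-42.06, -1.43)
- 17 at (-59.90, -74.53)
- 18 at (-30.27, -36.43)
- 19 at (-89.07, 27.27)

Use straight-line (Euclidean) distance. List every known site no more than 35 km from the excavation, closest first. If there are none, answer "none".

Distances from (-20.54, 2.18):
5: √((-55.09)² + (58.13)²) = √(3034.9081 + 3379.0969) = 80.09 km
6: √((41.86)² + (13.35)²) = √(1752.2596 + 178.2225) = 43.94 km
7: √((-26.21)² + (59.38)²) = √(686.9641 + 3525.9844) = 64.91 km
8: √((102.60)² + (-39.08)²) = √(10526.7600 + 1527.2464) = 109.79 km
9: √((-89.70)² + (-57.17)²) = √(8046.0900 + 3268.4089) = 106.37 km
10: √((-95.58)² + (25.76)²) = √(9135.5364 + 663.5776) = 98.99 km
11: √((-4.32)² + (30.27)²) = √(18.6624 + 916.2729) = 30.58 km
12: √((91.73)² + (54.36)²) = √(8414.3929 + 2955.0096) = 106.63 km
13: √((36.15)² + (-108.10)²) = √(1306.8225 + 11685.6100) = 113.98 km
14: √((50.54)² + (-111.95)²) = √(2554.2916 + 12532.8025) = 122.83 km
15: √((0.74)² + (-23.68)²) = √(0.5476 + 560.7424) = 23.69 km
16: √((-21.52)² + (-3.61)²) = √(463.1104 + 13.0321) = 21.82 km
17: √((-39.36)² + (-76.71)²) = √(1549.2096 + 5884.4241) = 86.22 km
18: √((-9.73)² + (-38.61)²) = √(94.6729 + 1490.7321) = 39.82 km
19: √((-68.53)² + (25.09)²) = √(4696.3609 + 629.5081) = 72.98 km
Threshold 35 km: 16 (21.82 km), 15 (23.69 km), 11 (30.58 km) are within range.

16, 15, 11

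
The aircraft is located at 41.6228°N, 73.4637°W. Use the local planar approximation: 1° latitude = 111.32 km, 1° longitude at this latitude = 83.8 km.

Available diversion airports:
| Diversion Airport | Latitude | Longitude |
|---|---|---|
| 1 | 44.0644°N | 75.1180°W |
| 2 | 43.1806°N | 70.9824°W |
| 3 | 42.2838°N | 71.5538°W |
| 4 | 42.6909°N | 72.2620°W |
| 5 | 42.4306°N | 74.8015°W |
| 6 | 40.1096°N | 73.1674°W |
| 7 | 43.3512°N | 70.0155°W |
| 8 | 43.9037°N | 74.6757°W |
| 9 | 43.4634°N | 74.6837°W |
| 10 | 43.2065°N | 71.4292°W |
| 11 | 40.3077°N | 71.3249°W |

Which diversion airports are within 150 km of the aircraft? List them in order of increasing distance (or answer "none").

5

Distances from 41.6228°N, 73.4637°W:
1: √((2.4416·111.32)² + (-1.6543·83.8)²) = √(73874.648564 + 19218.371169) = 305.1115 km
2: √((1.5578·111.32)² + (2.4813·83.8)²) = √(30072.518057 + 43236.107537) = 270.7557 km
3: √((0.6610·111.32)² + (1.9099·83.8)²) = √(5414.387250 + 25615.880862) = 176.1541 km
4: √((1.0681·111.32)² + (1.2017·83.8)²) = √(14137.422118 + 10140.985450) = 155.8153 km
5: √((0.8078·111.32)² + (-1.3378·83.8)²) = √(8086.379011 + 12568.122946) = 143.7167 km
6: √((-1.5132·111.32)² + (0.2963·83.8)²) = √(28375.208446 + 616.525920) = 170.2696 km
7: √((1.7284·111.32)² + (3.4482·83.8)²) = √(37019.871813 + 83497.396148) = 347.1560 km
8: √((2.2809·111.32)² + (-1.2120·83.8)²) = √(64470.180442 + 10315.571103) = 273.4698 km
9: √((1.8406·111.32)² + (-1.2200·83.8)²) = √(41982.203621 + 10452.199696) = 228.9856 km
10: √((1.5837·111.32)² + (2.0345·83.8)²) = √(31080.802865 + 29067.215179) = 245.2509 km
11: √((-1.3151·111.32)² + (2.1388·83.8)²) = √(21432.061699 + 32123.909084) = 231.4216 km
Threshold 150 km: 5 (143.7167 km) is within range.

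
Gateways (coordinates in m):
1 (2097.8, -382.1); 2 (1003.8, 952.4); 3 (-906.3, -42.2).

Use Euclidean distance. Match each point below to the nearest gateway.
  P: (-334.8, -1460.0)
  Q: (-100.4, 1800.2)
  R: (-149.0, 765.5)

P→3; Q→2; R→3

P at (-334.8, -1460.0):
  1: 2660.7 m
  2: 2758.9 m
  3: 1528.6 m
  → nearest: 3 (1528.6 m)
Q at (-100.4, 1800.2):
  1: 3097.5 m
  2: 1392.1 m
  3: 2010.9 m
  → nearest: 2 (1392.1 m)
R at (-149.0, 765.5):
  1: 2522.9 m
  2: 1167.9 m
  3: 1107.2 m
  → nearest: 3 (1107.2 m)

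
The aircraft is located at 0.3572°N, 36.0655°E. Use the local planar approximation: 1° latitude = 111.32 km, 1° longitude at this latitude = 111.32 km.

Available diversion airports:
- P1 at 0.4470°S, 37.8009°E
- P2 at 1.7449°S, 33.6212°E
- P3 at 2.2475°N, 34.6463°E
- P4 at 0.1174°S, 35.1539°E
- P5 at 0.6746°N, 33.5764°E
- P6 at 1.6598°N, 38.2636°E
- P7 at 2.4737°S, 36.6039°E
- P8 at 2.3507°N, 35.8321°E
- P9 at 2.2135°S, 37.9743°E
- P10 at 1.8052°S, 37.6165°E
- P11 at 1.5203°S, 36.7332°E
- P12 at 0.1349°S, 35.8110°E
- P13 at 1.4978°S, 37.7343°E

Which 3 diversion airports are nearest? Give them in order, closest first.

Distances from 0.3572°N, 36.0655°E:
P1: 212.9197 km
P2: 358.8827 km
P3: 263.1338 km
P4: 114.4086 km
P5: 279.3303 km
P6: 284.4310 km
P7: 320.7846 km
P8: 223.4322 km
P9: 356.4329 km
P10: 296.2362 km
P11: 221.8267 km
P12: 61.6730 km
P13: 277.7633 km
Sorted: P12 (61.6730 km) < P4 (114.4086 km) < P1 (212.9197 km) < P11 (221.8267 km) < P8 (223.4322 km) < …

P12, P4, P1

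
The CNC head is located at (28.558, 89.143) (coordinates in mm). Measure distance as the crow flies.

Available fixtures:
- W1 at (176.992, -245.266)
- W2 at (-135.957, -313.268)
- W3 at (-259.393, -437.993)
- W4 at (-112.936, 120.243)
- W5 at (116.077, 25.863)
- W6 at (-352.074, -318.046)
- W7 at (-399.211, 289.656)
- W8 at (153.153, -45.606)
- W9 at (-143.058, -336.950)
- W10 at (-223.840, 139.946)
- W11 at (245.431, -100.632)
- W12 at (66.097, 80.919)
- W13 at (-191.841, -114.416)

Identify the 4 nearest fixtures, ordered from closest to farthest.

W12, W5, W4, W8

Distances from (28.558, 89.143):
W1: 365.872 mm
W2: 434.741 mm
W3: 600.656 mm
W4: 144.872 mm
W5: 108.000 mm
W6: 557.390 mm
W7: 472.432 mm
W8: 183.524 mm
W9: 459.355 mm
W10: 257.460 mm
W11: 288.181 mm
W12: 38.429 mm
W13: 300.020 mm
Sorted: W12 (38.429 mm) < W5 (108.000 mm) < W4 (144.872 mm) < W8 (183.524 mm) < W10 (257.460 mm) < W11 (288.181 mm) < …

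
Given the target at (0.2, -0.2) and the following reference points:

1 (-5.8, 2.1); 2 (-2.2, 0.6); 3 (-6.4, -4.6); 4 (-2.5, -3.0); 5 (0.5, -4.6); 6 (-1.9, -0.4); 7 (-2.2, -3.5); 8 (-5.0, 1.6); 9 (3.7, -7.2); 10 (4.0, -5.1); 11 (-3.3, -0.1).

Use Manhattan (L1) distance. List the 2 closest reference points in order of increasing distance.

Distances from (0.2, -0.2):
1: |-6.0| + |2.3| = 6.0 + 2.3 = 8.3
2: |-2.4| + |0.8| = 2.4 + 0.8 = 3.2
3: |-6.6| + |-4.4| = 6.6 + 4.4 = 11.0
4: |-2.7| + |-2.8| = 2.7 + 2.8 = 5.5
5: |0.3| + |-4.4| = 0.3 + 4.4 = 4.7
6: |-2.1| + |-0.2| = 2.1 + 0.2 = 2.3
7: |-2.4| + |-3.3| = 2.4 + 3.3 = 5.7
8: |-5.2| + |1.8| = 5.2 + 1.8 = 7.0
9: |3.5| + |-7.0| = 3.5 + 7.0 = 10.5
10: |3.8| + |-4.9| = 3.8 + 4.9 = 8.7
11: |-3.5| + |0.1| = 3.5 + 0.1 = 3.6
Sorted: 6 (2.3) < 2 (3.2) < 11 (3.6) < 5 (4.7) < …

6, 2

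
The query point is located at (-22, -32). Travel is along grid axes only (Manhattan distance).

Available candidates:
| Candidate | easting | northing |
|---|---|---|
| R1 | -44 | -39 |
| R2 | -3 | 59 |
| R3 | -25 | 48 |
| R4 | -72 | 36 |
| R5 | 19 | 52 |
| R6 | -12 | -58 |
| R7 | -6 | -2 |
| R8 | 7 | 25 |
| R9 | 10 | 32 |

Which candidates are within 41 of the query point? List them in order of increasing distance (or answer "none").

R1, R6

Distances from (-22, -32):
R1: |-22| + |-7| = 22 + 7 = 29
R2: |19| + |91| = 19 + 91 = 110
R3: |-3| + |80| = 3 + 80 = 83
R4: |-50| + |68| = 50 + 68 = 118
R5: |41| + |84| = 41 + 84 = 125
R6: |10| + |-26| = 10 + 26 = 36
R7: |16| + |30| = 16 + 30 = 46
R8: |29| + |57| = 29 + 57 = 86
R9: |32| + |64| = 32 + 64 = 96
Threshold 41: R1 (29), R6 (36) are within range.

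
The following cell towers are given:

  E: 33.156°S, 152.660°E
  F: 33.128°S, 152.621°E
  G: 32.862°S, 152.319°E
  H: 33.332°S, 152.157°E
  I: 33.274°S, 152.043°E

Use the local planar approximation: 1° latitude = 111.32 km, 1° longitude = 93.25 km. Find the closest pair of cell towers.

Pairwise distances:
E–F: √((0.028·111.32)² + (-0.039·93.25)²) = √(9.71544 + 13.22595) = 4.790 km
E–G: √((0.294·111.32)² + (-0.341·93.25)²) = √(1071.12722 + 1011.12870) = 45.632 km
E–H: √((-0.176·111.32)² + (-0.503·93.25)²) = √(383.85900 + 2200.05557) = 50.832 km
E–I: √((-0.118·111.32)² + (-0.617·93.25)²) = √(172.54819 + 3310.30499) = 59.016 km
F–G: √((0.266·111.32)² + (-0.302·93.25)²) = √(876.81843 + 793.07008) = 40.864 km
F–H: √((-0.204·111.32)² + (-0.464·93.25)²) = √(515.71140 + 1872.11982) = 48.865 km
F–I: √((-0.146·111.32)² + (-0.578·93.25)²) = √(264.15091 + 2905.04830) = 56.296 km
G–H: √((-0.470·111.32)² + (-0.162·93.25)²) = √(2737.42426 + 228.20634) = 54.458 km
G–I: √((-0.412·111.32)² + (-0.276·93.25)²) = √(2103.49182 + 662.39317) = 52.592 km
H–I: √((0.058·111.32)² + (-0.114·93.25)²) = √(41.68717 + 113.00753) = 12.438 km
Closest pair: E–F at 4.790 km.

E and F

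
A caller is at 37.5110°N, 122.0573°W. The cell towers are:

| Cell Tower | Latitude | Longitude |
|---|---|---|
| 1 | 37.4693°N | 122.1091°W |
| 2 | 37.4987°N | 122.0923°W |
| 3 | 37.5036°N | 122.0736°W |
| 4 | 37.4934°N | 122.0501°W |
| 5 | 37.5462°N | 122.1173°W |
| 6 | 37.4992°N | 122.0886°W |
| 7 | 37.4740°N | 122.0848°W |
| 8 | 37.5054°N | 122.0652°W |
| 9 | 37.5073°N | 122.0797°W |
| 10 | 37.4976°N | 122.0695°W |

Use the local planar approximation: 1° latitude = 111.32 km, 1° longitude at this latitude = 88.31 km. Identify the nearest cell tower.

8

Distances from 37.5110°N, 122.0573°W:
1: √((-0.0417·111.32)² + (-0.0518·88.31)²) = √(21.548572 + 20.925666) = 6.5172 km
2: √((-0.0123·111.32)² + (-0.0350·88.31)²) = √(1.874807 + 9.553354) = 3.3806 km
3: √((-0.0074·111.32)² + (-0.0163·88.31)²) = √(0.678594 + 2.072025) = 1.6585 km
4: √((-0.0176·111.32)² + (0.0072·88.31)²) = √(3.838590 + 0.404282) = 2.0598 km
5: √((0.0352·111.32)² + (-0.0600·88.31)²) = √(15.354360 + 28.075162) = 6.5901 km
6: √((-0.0118·111.32)² + (-0.0313·88.31)²) = √(1.725482 + 7.640265) = 3.0604 km
7: √((-0.0370·111.32)² + (-0.0275·88.31)²) = √(16.964843 + 5.897734) = 4.7815 km
8: √((-0.0056·111.32)² + (-0.0079·88.31)²) = √(0.388618 + 0.486714) = 0.9356 km
9: √((-0.0037·111.32)² + (-0.0224·88.31)²) = √(0.169648 + 3.913054) = 2.0206 km
10: √((-0.0134·111.32)² + (-0.0122·88.31)²) = √(2.225133 + 1.160752) = 1.8401 km
Minimum: 8 at 0.9356 km.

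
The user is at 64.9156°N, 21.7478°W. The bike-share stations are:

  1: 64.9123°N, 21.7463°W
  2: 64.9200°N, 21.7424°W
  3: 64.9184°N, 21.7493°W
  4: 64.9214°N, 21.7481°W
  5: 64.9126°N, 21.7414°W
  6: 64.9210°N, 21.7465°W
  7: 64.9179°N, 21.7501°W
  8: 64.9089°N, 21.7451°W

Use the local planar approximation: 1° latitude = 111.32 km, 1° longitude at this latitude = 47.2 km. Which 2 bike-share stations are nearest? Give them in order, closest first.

Distances from 64.9156°N, 21.7478°W:
1: 0.3741 km
2: 0.5522 km
3: 0.3196 km
4: 0.6458 km
5: 0.4503 km
6: 0.6043 km
7: 0.2781 km
8: 0.7567 km
Sorted: 7 (0.2781 km) < 3 (0.3196 km) < 1 (0.3741 km) < 5 (0.4503 km) < …

7, 3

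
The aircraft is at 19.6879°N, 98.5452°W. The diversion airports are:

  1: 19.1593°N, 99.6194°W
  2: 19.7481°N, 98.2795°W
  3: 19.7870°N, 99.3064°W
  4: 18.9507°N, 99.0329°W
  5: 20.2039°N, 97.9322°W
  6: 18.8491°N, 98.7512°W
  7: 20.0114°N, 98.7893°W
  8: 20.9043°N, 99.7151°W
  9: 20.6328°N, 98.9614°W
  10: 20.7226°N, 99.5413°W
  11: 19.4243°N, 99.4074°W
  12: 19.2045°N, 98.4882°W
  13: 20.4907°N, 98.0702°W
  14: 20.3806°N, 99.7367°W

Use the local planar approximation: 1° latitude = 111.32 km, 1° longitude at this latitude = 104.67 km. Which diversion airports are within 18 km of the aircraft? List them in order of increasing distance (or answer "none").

Distances from 19.6879°N, 98.5452°W:
1: 126.9037 km
2: 28.6068 km
3: 80.4349 km
4: 96.6464 km
5: 86.1181 km
6: 95.8324 km
7: 44.1550 km
8: 182.5667 km
9: 113.8505 km
10: 155.3628 km
11: 94.8973 km
12: 54.1418 km
13: 102.2668 km
14: 146.6282 km
Threshold 18 km: none within range.

none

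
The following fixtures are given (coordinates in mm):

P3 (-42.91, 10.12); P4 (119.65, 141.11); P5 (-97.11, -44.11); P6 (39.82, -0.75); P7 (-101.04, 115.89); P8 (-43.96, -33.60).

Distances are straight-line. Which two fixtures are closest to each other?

P3 and P8

Pairwise distances:
P3–P4: 208.77 mm
P3–P5: 76.67 mm
P3–P6: 83.44 mm
P3–P7: 120.69 mm
P3–P8: 43.73 mm
P4–P5: 285.12 mm
P4–P6: 162.78 mm
P4–P7: 222.13 mm
P4–P8: 239.36 mm
P5–P6: 143.63 mm
P5–P7: 160.05 mm
P5–P8: 54.18 mm
P6–P7: 182.88 mm
P6–P8: 89.99 mm
P7–P8: 160.02 mm
Closest pair: P3–P8 at 43.73 mm.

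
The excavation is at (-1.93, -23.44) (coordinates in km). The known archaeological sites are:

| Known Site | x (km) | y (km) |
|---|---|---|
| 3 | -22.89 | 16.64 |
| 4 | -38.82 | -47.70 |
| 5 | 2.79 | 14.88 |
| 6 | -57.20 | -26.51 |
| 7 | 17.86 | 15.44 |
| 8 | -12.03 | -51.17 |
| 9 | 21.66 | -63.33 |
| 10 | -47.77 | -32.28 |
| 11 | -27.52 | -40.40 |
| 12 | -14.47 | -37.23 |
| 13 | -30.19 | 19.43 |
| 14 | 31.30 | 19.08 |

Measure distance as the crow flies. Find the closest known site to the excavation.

12

Distances from (-1.93, -23.44):
3: √((-20.96)² + (40.08)²) = √(439.3216 + 1606.4064) = 45.23 km
4: √((-36.89)² + (-24.26)²) = √(1360.8721 + 588.5476) = 44.15 km
5: √((4.72)² + (38.32)²) = √(22.2784 + 1468.4224) = 38.61 km
6: √((-55.27)² + (-3.07)²) = √(3054.7729 + 9.4249) = 55.36 km
7: √((19.79)² + (38.88)²) = √(391.6441 + 1511.6544) = 43.63 km
8: √((-10.10)² + (-27.73)²) = √(102.0100 + 768.9529) = 29.51 km
9: √((23.59)² + (-39.89)²) = √(556.4881 + 1591.2121) = 46.34 km
10: √((-45.84)² + (-8.84)²) = √(2101.3056 + 78.1456) = 46.68 km
11: √((-25.59)² + (-16.96)²) = √(654.8481 + 287.6416) = 30.70 km
12: √((-12.54)² + (-13.79)²) = √(157.2516 + 190.1641) = 18.64 km
13: √((-28.26)² + (42.87)²) = √(798.6276 + 1837.8369) = 51.35 km
14: √((33.23)² + (42.52)²) = √(1104.2329 + 1807.9504) = 53.96 km
Minimum: 12 at 18.64 km.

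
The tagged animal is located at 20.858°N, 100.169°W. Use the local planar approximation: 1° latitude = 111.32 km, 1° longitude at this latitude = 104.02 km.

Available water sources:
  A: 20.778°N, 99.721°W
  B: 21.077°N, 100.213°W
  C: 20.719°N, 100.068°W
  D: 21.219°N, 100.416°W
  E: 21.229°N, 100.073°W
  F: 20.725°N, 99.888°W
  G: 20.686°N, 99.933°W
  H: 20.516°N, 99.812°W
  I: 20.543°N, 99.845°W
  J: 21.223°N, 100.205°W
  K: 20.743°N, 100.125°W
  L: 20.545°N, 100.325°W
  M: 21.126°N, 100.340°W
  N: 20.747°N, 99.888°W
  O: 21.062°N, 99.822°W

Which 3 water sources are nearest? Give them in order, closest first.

Distances from 20.858°N, 100.169°W:
A: 47.444 km
B: 24.805 km
C: 18.703 km
D: 47.698 km
E: 42.490 km
F: 32.765 km
G: 31.133 km
H: 53.183 km
I: 48.636 km
J: 40.804 km
K: 13.595 km
L: 38.437 km
M: 34.734 km
N: 31.734 km
O: 42.645 km
Sorted: K (13.595 km) < C (18.703 km) < B (24.805 km) < G (31.133 km) < N (31.734 km) < …

K, C, B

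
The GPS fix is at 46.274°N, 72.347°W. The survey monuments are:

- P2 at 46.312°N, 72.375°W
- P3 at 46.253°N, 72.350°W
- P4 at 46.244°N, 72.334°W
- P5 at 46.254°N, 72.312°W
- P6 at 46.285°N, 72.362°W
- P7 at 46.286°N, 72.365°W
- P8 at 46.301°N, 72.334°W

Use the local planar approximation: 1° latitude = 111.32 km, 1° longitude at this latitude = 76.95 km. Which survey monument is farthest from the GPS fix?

P2

Distances from 46.274°N, 72.347°W:
P2: √((0.038·111.32)² + (-0.028·76.95)²) = √(17.89425 + 4.64230) = 4.747 km
P3: √((-0.021·111.32)² + (-0.003·76.95)²) = √(5.46493 + 0.05329) = 2.349 km
P4: √((-0.030·111.32)² + (0.013·76.95)²) = √(11.15293 + 1.00070) = 3.486 km
P5: √((-0.020·111.32)² + (0.035·76.95)²) = √(4.95686 + 7.25360) = 3.494 km
P6: √((0.011·111.32)² + (-0.015·76.95)²) = √(1.49945 + 1.33229) = 1.683 km
P7: √((0.012·111.32)² + (-0.018·76.95)²) = √(1.78447 + 1.91850) = 1.924 km
P8: √((0.027·111.32)² + (0.013·76.95)²) = √(9.03387 + 1.00070) = 3.168 km
Maximum: P2 at 4.747 km.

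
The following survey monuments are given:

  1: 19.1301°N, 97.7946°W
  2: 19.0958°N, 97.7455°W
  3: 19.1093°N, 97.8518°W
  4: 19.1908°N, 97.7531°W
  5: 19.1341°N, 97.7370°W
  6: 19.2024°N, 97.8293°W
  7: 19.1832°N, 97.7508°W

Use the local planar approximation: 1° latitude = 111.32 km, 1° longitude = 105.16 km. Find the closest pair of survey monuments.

Pairwise distances:
1–2: 6.4218 km
1–3: 6.4454 km
1–4: 8.0439 km
1–5: 6.0736 km
1–6: 8.8370 km
1–7: 7.4938 km
2–3: 11.2791 km
2–4: 10.6056 km
2–5: 4.3562 km
2–6: 14.7810 km
2–7: 9.7453 km
3–4: 13.7856 km
3–5: 12.3840 km
3–6: 10.6306 km
3–7: 13.4345 km
4–5: 6.5350 km
4–6: 8.1166 km
4–7: 0.8799 km
5–6: 12.3296 km
5–7: 5.6552 km
6–7: 8.5273 km
Closest pair: 4–7 at 0.8799 km.

4 and 7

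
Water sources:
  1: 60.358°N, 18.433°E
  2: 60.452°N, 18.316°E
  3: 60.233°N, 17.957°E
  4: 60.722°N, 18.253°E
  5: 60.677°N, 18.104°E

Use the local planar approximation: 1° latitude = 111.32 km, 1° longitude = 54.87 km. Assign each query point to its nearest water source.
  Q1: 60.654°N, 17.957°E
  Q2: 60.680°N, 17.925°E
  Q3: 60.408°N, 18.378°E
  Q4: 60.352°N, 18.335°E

Q1 at 60.654°N, 17.957°E:
  1: 42.046 km
  2: 29.894 km
  3: 46.866 km
  4: 17.919 km
  5: 8.463 km
  → nearest: 5 (8.463 km)
Q2 at 60.680°N, 17.925°E:
  1: 45.407 km
  2: 33.234 km
  3: 49.791 km
  4: 18.595 km
  5: 9.827 km
  → nearest: 5 (9.827 km)
Q3 at 60.408°N, 18.378°E:
  1: 6.331 km
  2: 5.964 km
  3: 30.218 km
  4: 35.621 km
  5: 33.507 km
  → nearest: 2 (5.964 km)
Q4 at 60.352°N, 18.335°E:
  1: 5.419 km
  2: 11.181 km
  3: 24.610 km
  4: 41.433 km
  5: 38.335 km
  → nearest: 1 (5.419 km)

Q1→5; Q2→5; Q3→2; Q4→1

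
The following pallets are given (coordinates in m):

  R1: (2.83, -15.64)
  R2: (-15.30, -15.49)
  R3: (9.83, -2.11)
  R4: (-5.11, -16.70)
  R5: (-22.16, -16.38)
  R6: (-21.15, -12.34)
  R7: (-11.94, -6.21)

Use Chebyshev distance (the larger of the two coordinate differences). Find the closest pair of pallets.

R5 and R6

Pairwise distances:
R1–R2: max(|-18.13|, |0.15|) = 18.13 m
R1–R3: max(|7.00|, |13.53|) = 13.53 m
R1–R4: max(|-7.94|, |-1.06|) = 7.94 m
R1–R5: max(|-24.99|, |-0.74|) = 24.99 m
R1–R6: max(|-23.98|, |3.30|) = 23.98 m
R1–R7: max(|-14.77|, |9.43|) = 14.77 m
R2–R3: max(|25.13|, |13.38|) = 25.13 m
R2–R4: max(|10.19|, |-1.21|) = 10.19 m
R2–R5: max(|-6.86|, |-0.89|) = 6.86 m
R2–R6: max(|-5.85|, |3.15|) = 5.85 m
R2–R7: max(|3.36|, |9.28|) = 9.28 m
R3–R4: max(|-14.94|, |-14.59|) = 14.94 m
R3–R5: max(|-31.99|, |-14.27|) = 31.99 m
R3–R6: max(|-30.98|, |-10.23|) = 30.98 m
R3–R7: max(|-21.77|, |-4.10|) = 21.77 m
R4–R5: max(|-17.05|, |0.32|) = 17.05 m
R4–R6: max(|-16.04|, |4.36|) = 16.04 m
R4–R7: max(|-6.83|, |10.49|) = 10.49 m
R5–R6: max(|1.01|, |4.04|) = 4.04 m
R5–R7: max(|10.22|, |10.17|) = 10.22 m
R6–R7: max(|9.21|, |6.13|) = 9.21 m
Closest pair: R5–R6 at 4.04 m.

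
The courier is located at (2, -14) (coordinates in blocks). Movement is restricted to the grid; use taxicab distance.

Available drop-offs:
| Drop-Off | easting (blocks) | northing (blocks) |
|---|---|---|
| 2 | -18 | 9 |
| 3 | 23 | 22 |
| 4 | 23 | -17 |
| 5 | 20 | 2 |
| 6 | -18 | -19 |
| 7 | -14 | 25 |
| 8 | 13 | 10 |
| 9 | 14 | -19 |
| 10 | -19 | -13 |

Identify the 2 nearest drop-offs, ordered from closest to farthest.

Distances from (2, -14):
2: |-20| + |23| = 20 + 23 = 43 blocks
3: |21| + |36| = 21 + 36 = 57 blocks
4: |21| + |-3| = 21 + 3 = 24 blocks
5: |18| + |16| = 18 + 16 = 34 blocks
6: |-20| + |-5| = 20 + 5 = 25 blocks
7: |-16| + |39| = 16 + 39 = 55 blocks
8: |11| + |24| = 11 + 24 = 35 blocks
9: |12| + |-5| = 12 + 5 = 17 blocks
10: |-21| + |1| = 21 + 1 = 22 blocks
Sorted: 9 (17 blocks) < 10 (22 blocks) < 4 (24 blocks) < 6 (25 blocks) < …

9, 10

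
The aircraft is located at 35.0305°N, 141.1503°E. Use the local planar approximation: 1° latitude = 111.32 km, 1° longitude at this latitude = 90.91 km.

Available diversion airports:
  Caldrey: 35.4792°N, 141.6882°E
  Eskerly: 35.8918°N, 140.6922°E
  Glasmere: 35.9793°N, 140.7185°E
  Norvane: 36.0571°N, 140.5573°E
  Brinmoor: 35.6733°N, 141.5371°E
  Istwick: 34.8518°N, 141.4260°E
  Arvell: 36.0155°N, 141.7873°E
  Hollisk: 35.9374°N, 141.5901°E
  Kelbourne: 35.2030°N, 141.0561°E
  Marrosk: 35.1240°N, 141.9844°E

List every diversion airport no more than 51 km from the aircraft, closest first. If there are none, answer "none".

Distances from 35.0305°N, 141.1503°E:
Caldrey: √((0.4487·111.32)² + (0.5379·90.91)²) = √(2494.930972 + 2391.257824) = 69.9013 km
Eskerly: √((0.8613·111.32)² + (-0.4581·90.91)²) = √(9192.958292 + 1734.378571) = 104.5339 km
Glasmere: √((0.9488·111.32)² + (-0.4318·90.91)²) = √(11155.672276 + 1540.950157) = 112.6793 km
Norvane: √((1.0266·111.32)² + (-0.5930·90.91)²) = √(13060.172560 + 2906.248207) = 126.3583 km
Brinmoor: √((0.6428·111.32)² + (0.3868·90.91)²) = √(5120.332120 + 1236.506052) = 79.7298 km
Istwick: √((-0.1787·111.32)² + (0.2757·90.91)²) = √(395.726834 + 628.198432) = 31.9988 km
Arvell: √((0.9850·111.32)² + (0.6370·90.91)²) = √(12023.166360 + 3353.529880) = 124.0028 km
Hollisk: √((0.9069·111.32)² + (0.4398·90.91)²) = √(10192.135743 + 1598.577756) = 108.5851 km
Kelbourne: √((0.1725·111.32)² + (-0.0942·90.91)²) = √(368.743687 + 73.337334) = 21.0257 km
Marrosk: √((0.0935·111.32)² + (0.8341·90.91)²) = √(108.335207 + 5749.890285) = 76.5390 km
Threshold 51 km: Kelbourne (21.0257 km), Istwick (31.9988 km) are within range.

Kelbourne, Istwick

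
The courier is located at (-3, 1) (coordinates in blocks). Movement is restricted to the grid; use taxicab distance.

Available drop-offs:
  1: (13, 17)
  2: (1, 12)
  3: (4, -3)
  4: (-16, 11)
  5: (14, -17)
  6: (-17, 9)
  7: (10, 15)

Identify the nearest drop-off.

3

Distances from (-3, 1):
1: 32 blocks
2: 15 blocks
3: 11 blocks
4: 23 blocks
5: 35 blocks
6: 22 blocks
7: 27 blocks
Minimum: 3 at 11 blocks.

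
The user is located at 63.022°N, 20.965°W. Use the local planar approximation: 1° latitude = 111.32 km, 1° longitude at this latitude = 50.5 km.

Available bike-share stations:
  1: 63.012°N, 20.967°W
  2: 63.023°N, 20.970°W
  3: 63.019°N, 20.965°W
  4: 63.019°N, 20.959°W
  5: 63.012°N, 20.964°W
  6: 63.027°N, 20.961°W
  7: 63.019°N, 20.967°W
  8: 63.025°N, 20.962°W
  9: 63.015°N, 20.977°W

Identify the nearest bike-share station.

2

Distances from 63.022°N, 20.965°W:
1: √((-0.010·111.32)² + (-0.002·50.5)²) = √(1.23921 + 0.01020) = 1.118 km
2: √((0.001·111.32)² + (-0.005·50.5)²) = √(0.01239 + 0.06376) = 0.276 km
3: √((-0.003·111.32)² + (0.000·50.5)²) = √(0.11153 + 0.00000) = 0.334 km
4: √((-0.003·111.32)² + (0.006·50.5)²) = √(0.11153 + 0.09181) = 0.451 km
5: √((-0.010·111.32)² + (0.001·50.5)²) = √(1.23921 + 0.00255) = 1.114 km
6: √((0.005·111.32)² + (0.004·50.5)²) = √(0.30980 + 0.04080) = 0.592 km
7: √((-0.003·111.32)² + (-0.002·50.5)²) = √(0.11153 + 0.01020) = 0.349 km
8: √((0.003·111.32)² + (0.003·50.5)²) = √(0.11153 + 0.02295) = 0.367 km
9: √((-0.007·111.32)² + (-0.012·50.5)²) = √(0.60721 + 0.36724) = 0.987 km
Minimum: 2 at 0.276 km.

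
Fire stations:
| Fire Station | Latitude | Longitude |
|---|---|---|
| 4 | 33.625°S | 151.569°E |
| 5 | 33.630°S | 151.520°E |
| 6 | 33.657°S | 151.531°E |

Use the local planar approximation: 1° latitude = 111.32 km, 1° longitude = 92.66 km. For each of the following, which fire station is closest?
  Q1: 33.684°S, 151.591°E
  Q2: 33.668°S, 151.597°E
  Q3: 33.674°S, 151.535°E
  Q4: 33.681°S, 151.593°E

Q1 at 33.684°S, 151.591°E:
  4: √((0.059·111.32)² + (-0.022·92.66)²) = √(43.13705 + 4.15556) = 6.877 km
  5: √((0.054·111.32)² + (-0.071·92.66)²) = √(36.13549 + 43.28140) = 8.912 km
  6: √((0.027·111.32)² + (-0.060·92.66)²) = √(9.03387 + 30.90915) = 6.320 km
  → nearest: 6 (6.320 km)
Q2 at 33.668°S, 151.597°E:
  4: √((0.043·111.32)² + (-0.028·92.66)²) = √(22.91307 + 6.73133) = 5.445 km
  5: √((0.038·111.32)² + (-0.077·92.66)²) = √(17.89425 + 50.90566) = 8.295 km
  6: √((0.011·111.32)² + (-0.066·92.66)²) = √(1.49945 + 37.40007) = 6.237 km
  → nearest: 4 (5.445 km)
Q3 at 33.674°S, 151.535°E:
  4: √((0.049·111.32)² + (0.034·92.66)²) = √(29.75353 + 9.92527) = 6.299 km
  5: √((0.044·111.32)² + (-0.015·92.66)²) = √(23.99119 + 1.93182) = 5.091 km
  6: √((0.017·111.32)² + (-0.004·92.66)²) = √(3.58133 + 0.13737) = 1.928 km
  → nearest: 6 (1.928 km)
Q4 at 33.681°S, 151.593°E:
  4: √((0.056·111.32)² + (-0.024·92.66)²) = √(38.86176 + 4.94546) = 6.619 km
  5: √((0.051·111.32)² + (-0.073·92.66)²) = √(32.23196 + 45.75413) = 8.831 km
  6: √((0.024·111.32)² + (-0.062·92.66)²) = √(7.13787 + 33.00411) = 6.336 km
  → nearest: 6 (6.336 km)

Q1→6; Q2→4; Q3→6; Q4→6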